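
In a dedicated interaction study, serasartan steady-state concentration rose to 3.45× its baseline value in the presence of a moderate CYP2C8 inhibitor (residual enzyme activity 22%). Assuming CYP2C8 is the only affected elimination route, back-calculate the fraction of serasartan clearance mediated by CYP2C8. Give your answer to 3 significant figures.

Write x for the fraction cleared via CYP2C8. The observed steady-state concentration change means clearance fell to 1/3.45 = 0.2899 of baseline.
Setting x·0.22 + (1 − x) = 0.2899 and solving: x = (0.2899 − 1)/(0.22 − 1) = 0.910.

0.910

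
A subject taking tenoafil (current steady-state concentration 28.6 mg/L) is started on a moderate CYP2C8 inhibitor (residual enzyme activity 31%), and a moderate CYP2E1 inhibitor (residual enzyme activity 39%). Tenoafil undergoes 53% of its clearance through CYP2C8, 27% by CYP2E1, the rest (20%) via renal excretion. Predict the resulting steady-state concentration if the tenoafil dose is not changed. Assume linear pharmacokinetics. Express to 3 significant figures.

The CYP2C8 pathway (53% of clearance) drops to 0.31× activity: 0.53 × 0.31 = 0.1643.
The CYP2E1 pathway (27% of clearance) drops to 0.39× activity: 0.27 × 0.39 = 0.1053.
Non-CYP routes (20%) are unchanged.
Relative clearance = 0.1643 + 0.1053 + 0.2 = 0.4696.
Dividing the baseline by the relative clearance: 28.6 / 0.4696 = 60.9 mg/L.

60.9 mg/L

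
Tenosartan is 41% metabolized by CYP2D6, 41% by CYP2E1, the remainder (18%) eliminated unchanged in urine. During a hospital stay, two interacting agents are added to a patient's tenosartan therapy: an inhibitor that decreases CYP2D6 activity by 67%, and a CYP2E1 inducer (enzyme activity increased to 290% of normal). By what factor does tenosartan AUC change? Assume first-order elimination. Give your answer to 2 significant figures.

0.66

The CYP2D6 pathway (41% of clearance) drops to 0.33× activity: 0.41 × 0.33 = 0.1353.
The CYP2E1 pathway (41% of clearance) increases to 2.9× activity: 0.41 × 2.9 = 1.189.
Non-CYP routes (18%) are unchanged.
Relative clearance = 0.1353 + 1.189 + 0.18 = 1.5043.
Because AUC varies inversely with clearance, the combined effect is 1 / 1.5043 = 0.66.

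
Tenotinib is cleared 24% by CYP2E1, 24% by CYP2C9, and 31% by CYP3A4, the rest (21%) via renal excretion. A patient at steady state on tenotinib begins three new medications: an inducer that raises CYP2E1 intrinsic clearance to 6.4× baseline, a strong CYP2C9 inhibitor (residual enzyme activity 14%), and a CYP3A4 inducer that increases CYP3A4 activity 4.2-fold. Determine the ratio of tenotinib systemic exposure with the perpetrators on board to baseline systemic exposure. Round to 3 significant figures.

0.325

The CYP2E1 pathway (24% of clearance) rises to 6.4× activity: 0.24 × 6.4 = 1.536.
The CYP2C9 pathway (24% of clearance) is reduced to 0.14× activity: 0.24 × 0.14 = 0.0336.
The CYP3A4 pathway (31% of clearance) is boosted to 4.2× activity: 0.31 × 4.2 = 1.302.
Non-CYP routes (21%) are unchanged.
New clearance relative to baseline: 1.536 + 0.0336 + 1.302 + 0.21 = 3.0816.
Because systemic exposure varies inversely with clearance, the combined effect is 1 / 3.0816 = 0.325.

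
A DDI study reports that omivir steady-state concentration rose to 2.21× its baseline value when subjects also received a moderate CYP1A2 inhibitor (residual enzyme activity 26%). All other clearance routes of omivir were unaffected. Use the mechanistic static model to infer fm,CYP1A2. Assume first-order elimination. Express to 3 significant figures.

0.740

CL'/CL = 1 / 2.21 = 0.4525
0.26·fm + (1 − fm) = 0.4525
fm = (0.4525 − 1) / (0.26 − 1) = 0.740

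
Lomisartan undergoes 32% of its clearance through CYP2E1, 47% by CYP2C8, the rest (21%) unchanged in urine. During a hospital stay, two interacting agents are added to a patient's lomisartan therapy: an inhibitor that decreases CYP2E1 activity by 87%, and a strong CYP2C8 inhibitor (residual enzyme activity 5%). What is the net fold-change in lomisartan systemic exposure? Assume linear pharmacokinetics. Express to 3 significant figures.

CYP2E1: 0.32 × 0.13 = 0.0416
CYP2C8: 0.47 × 0.05 = 0.0235
Other: 0.21 (unchanged)
Relative clearance = 0.0416 + 0.0235 + 0.21 = 0.2751.
Net systemic exposure ratio = 1 / 0.2751 = 3.64.

3.64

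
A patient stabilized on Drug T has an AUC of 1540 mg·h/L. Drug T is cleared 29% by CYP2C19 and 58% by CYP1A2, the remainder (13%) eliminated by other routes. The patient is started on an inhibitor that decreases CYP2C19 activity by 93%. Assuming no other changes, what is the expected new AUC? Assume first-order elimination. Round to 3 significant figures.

2.11 × 10³ mg·h/L

The CYP2C19 pathway (29% of clearance) falls to 0.07× activity: 0.29 × 0.07 = 0.0203.
CYP1A2 (58%) and the residual 13% are unaffected.
CL_new/CL_old = 0.0203 + 0.58 + 0.13 = 0.7303.
New AUC = baseline ÷ relative clearance = 1540 / 0.7303 = 2.11 × 10³ mg·h/L.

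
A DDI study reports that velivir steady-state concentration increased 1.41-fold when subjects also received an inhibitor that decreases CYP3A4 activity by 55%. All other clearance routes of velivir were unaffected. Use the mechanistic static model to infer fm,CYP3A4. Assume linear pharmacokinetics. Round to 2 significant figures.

Call the CYP3A4 fraction fm. After the interaction, CL_new/CL_old = fm × 0.45 + (1 − fm).
Steady-state concentration ratio = 1 / (new CL fraction), so new CL fraction = 1 / 1.41 = 0.7092.
fm × 0.45 + 1 − fm = 0.7092  ⇒  fm × (0.45 − 1) = −0.2908  ⇒  fm = 0.53.

0.53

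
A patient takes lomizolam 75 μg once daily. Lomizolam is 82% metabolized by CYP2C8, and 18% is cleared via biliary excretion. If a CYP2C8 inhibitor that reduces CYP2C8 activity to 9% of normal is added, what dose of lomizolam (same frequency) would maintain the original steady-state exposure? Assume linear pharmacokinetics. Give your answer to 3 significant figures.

The CYP2C8 pathway (82% of clearance) falls to 0.09× activity: 0.82 × 0.09 = 0.0738.
The remaining 18% of clearance is unaffected.
Relative clearance = 0.0738 + 0.18 = 0.2538.
Css,avg = (dose rate)/CL, so holding Css fixed requires dose ∝ CL: 75 × 0.2538 = 19.0 μg.

19.0 μg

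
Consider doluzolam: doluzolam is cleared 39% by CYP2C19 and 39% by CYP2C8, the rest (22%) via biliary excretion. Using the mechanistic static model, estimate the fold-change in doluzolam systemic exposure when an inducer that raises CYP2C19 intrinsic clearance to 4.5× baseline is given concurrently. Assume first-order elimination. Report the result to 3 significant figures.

CYP2C19: 0.39 × 4.5 = 1.755
CYP2C8: 0.39 (unchanged)
Other: 0.22 (unchanged)
CL_new/CL_old = 1.755 + 0.39 + 0.22 = 2.365.
Since systemic exposure ∝ 1/CL, the ratio is 1 / 2.365 = 0.423.

0.423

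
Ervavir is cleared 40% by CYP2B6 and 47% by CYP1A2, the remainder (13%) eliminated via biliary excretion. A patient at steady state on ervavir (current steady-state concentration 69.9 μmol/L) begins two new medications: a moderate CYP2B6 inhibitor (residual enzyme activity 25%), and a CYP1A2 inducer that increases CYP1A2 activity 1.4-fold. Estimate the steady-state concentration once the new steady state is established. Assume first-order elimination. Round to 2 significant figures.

The CYP2B6 pathway (40% of clearance) is reduced to 0.25× activity: 0.4 × 0.25 = 0.1.
The CYP1A2 pathway (47% of clearance) increases to 1.4× activity: 0.47 × 1.4 = 0.658.
Non-CYP routes (13%) are unchanged.
New clearance relative to baseline: 0.1 + 0.658 + 0.13 = 0.888.
New steady-state concentration = 69.9 / 0.888 = 79 μmol/L (concentration scales inversely with clearance).

79 μmol/L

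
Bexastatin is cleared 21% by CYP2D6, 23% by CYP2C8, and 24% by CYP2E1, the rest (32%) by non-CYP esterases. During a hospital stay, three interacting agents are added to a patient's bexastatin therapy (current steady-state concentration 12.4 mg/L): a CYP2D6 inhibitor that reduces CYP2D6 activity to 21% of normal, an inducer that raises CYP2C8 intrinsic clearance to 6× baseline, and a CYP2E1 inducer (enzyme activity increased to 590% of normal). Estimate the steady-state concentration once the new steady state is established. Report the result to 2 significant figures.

3.9 mg/L

CYP2D6: 0.21 × 0.21 = 0.0441
CYP2C8: 0.23 × 6 = 1.38
CYP2E1: 0.24 × 5.9 = 1.416
Other: 0.32 (unchanged)
New clearance relative to baseline: 0.0441 + 1.38 + 1.416 + 0.32 = 3.1601.
Steady-state concentration ∝ 1/CL: new value = 12.4 / 3.1601 = 3.9 mg/L.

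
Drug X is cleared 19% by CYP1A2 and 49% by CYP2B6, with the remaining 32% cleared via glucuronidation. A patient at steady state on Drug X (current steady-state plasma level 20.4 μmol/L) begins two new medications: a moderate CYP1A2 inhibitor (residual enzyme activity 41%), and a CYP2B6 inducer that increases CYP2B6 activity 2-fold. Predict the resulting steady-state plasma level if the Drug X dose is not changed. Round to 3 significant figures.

14.8 μmol/L

The CYP1A2 pathway (19% of clearance) falls to 0.41× activity: 0.19 × 0.41 = 0.0779.
The CYP2B6 pathway (49% of clearance) is boosted to 2× activity: 0.49 × 2 = 0.98.
The remaining 32% of clearance is unaffected.
CL_new/CL_old = 0.0779 + 0.98 + 0.32 = 1.3779.
New steady-state plasma level = 20.4 / 1.3779 = 14.8 μmol/L (concentration scales inversely with clearance).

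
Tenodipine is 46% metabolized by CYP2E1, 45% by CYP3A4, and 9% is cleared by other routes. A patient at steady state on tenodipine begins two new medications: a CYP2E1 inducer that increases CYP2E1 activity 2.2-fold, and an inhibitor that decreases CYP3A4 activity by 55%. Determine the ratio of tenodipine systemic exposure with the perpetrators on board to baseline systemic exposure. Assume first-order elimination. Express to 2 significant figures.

The CYP2E1 pathway (46% of clearance) is boosted to 2.2× activity: 0.46 × 2.2 = 1.012.
The CYP3A4 pathway (45% of clearance) is reduced to 0.45× activity: 0.45 × 0.45 = 0.2025.
The remaining 9% of clearance is unaffected.
New clearance relative to baseline: 1.012 + 0.2025 + 0.09 = 1.3045.
Because systemic exposure varies inversely with clearance, the combined effect is 1 / 1.3045 = 0.77.

0.77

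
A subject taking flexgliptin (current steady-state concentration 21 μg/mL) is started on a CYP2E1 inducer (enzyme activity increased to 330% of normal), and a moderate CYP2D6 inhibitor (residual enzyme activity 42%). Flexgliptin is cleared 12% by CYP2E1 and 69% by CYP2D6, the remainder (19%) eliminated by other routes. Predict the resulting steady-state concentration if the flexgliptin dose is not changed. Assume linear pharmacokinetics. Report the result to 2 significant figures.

The CYP2E1 pathway (12% of clearance) increases to 3.3× activity: 0.12 × 3.3 = 0.396.
The CYP2D6 pathway (69% of clearance) drops to 0.42× activity: 0.69 × 0.42 = 0.2898.
The remaining 19% of clearance is unaffected.
Relative clearance = 0.396 + 0.2898 + 0.19 = 0.8758.
Steady-state concentration ∝ 1/CL: new value = 21 / 0.8758 = 24 μg/mL.

24 μg/mL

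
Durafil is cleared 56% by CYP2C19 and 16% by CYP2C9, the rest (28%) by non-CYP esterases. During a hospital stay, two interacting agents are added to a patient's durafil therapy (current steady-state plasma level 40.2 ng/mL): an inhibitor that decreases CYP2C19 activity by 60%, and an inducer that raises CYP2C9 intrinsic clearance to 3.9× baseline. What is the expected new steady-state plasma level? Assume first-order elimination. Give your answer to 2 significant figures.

The CYP2C19 pathway (56% of clearance) drops to 0.4× activity: 0.56 × 0.4 = 0.224.
The CYP2C9 pathway (16% of clearance) is boosted to 3.9× activity: 0.16 × 3.9 = 0.624.
The remaining 28% of clearance is unaffected.
Relative clearance = 0.224 + 0.624 + 0.28 = 1.128.
Dividing the baseline by the relative clearance: 40.2 / 1.128 = 36 ng/mL.

36 ng/mL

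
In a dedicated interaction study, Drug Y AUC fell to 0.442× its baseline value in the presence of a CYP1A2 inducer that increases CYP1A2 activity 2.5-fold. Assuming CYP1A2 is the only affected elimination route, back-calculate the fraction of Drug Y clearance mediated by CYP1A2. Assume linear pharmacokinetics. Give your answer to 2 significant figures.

CL'/CL = 1 / 0.442 = 2.262
2.5·fm + (1 − fm) = 2.262
fm = (2.262 − 1) / (2.5 − 1) = 0.84

0.84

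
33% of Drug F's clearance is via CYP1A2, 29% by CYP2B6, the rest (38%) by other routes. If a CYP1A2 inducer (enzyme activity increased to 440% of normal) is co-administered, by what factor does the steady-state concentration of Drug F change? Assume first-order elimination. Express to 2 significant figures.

0.47

CYP1A2: 0.33 × 4.4 = 1.452
CYP2B6: 0.29 (unchanged)
Other: 0.38 (unchanged)
New clearance relative to baseline: 1.452 + 0.29 + 0.38 = 2.122.
Steady-state concentration is inversely proportional to clearance, so the fold-change is 1 / 2.122 = 0.47.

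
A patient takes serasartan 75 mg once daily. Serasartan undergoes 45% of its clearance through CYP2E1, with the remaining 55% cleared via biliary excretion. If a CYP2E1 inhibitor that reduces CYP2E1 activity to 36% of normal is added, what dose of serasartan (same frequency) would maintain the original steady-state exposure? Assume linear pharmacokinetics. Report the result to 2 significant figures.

The CYP2E1 pathway (45% of clearance) is reduced to 0.36× activity: 0.45 × 0.36 = 0.162.
Non-CYP routes (55%) are unchanged.
CL_new/CL_old = 0.162 + 0.55 = 0.712.
To maintain the same steady-state level, dose must scale with clearance: new dose = 75 × 0.712 = 53 mg.

53 mg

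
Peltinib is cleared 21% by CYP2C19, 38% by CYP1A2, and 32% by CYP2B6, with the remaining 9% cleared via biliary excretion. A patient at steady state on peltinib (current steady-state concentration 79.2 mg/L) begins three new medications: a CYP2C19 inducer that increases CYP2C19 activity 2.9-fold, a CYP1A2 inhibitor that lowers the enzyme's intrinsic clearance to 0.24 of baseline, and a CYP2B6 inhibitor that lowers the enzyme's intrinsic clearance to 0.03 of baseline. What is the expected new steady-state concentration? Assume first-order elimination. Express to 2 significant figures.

CYP2C19: 0.21 × 2.9 = 0.609
CYP1A2: 0.38 × 0.24 = 0.0912
CYP2B6: 0.32 × 0.03 = 0.0096
Other: 0.09 (unchanged)
Relative clearance = 0.609 + 0.0912 + 0.0096 + 0.09 = 0.7998.
Steady-state concentration ∝ 1/CL: new value = 79.2 / 0.7998 = 99 mg/L.

99 mg/L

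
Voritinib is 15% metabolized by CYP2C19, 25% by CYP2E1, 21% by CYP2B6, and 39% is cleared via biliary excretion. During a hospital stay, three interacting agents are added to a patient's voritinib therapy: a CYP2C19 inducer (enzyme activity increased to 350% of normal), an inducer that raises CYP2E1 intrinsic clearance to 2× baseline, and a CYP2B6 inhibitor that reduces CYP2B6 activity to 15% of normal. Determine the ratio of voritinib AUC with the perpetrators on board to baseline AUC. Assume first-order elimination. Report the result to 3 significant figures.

0.691

The CYP2C19 pathway (15% of clearance) is boosted to 3.5× activity: 0.15 × 3.5 = 0.525.
The CYP2E1 pathway (25% of clearance) increases to 2× activity: 0.25 × 2 = 0.5.
The CYP2B6 pathway (21% of clearance) drops to 0.15× activity: 0.21 × 0.15 = 0.0315.
Non-CYP routes (39%) are unchanged.
CL_new/CL_old = 0.525 + 0.5 + 0.0315 + 0.39 = 1.4465.
Because AUC varies inversely with clearance, the combined effect is 1 / 1.4465 = 0.691.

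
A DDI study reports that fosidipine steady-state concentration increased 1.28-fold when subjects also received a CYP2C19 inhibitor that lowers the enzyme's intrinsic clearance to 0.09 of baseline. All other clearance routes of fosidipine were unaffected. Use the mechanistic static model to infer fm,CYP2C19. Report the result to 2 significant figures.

Let fm be the CYP2C19 fraction. New clearance relative to baseline = fm × 0.09 + (1 − fm).
Steady-state concentration ratio = 1 / (new CL fraction), so new CL fraction = 1 / 1.28 = 0.7812.
fm × 0.09 + 1 − fm = 0.7812  ⇒  fm × (0.09 − 1) = −0.2188  ⇒  fm = 0.24.

0.24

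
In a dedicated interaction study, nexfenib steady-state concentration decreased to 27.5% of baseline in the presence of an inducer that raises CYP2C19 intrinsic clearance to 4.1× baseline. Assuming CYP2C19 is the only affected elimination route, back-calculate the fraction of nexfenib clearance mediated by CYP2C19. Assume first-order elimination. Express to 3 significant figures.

CL'/CL = 1 / 0.275 = 3.636
4.1·fm + (1 − fm) = 3.636
fm = (3.636 − 1) / (4.1 − 1) = 0.850

0.850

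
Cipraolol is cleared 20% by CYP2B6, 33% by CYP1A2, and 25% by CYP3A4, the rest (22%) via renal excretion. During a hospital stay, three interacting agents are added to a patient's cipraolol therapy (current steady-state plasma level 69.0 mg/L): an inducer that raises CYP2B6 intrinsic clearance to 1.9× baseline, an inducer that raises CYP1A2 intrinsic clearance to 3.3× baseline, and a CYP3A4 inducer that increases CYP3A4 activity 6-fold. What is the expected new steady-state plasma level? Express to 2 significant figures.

22 mg/L

The CYP2B6 pathway (20% of clearance) increases to 1.9× activity: 0.2 × 1.9 = 0.38.
The CYP1A2 pathway (33% of clearance) increases to 3.3× activity: 0.33 × 3.3 = 1.089.
The CYP3A4 pathway (25% of clearance) is boosted to 6× activity: 0.25 × 6 = 1.5.
Non-CYP routes (22%) are unchanged.
Relative clearance = 0.38 + 1.089 + 1.5 + 0.22 = 3.189.
Steady-state plasma level ∝ 1/CL: new value = 69.0 / 3.189 = 22 mg/L.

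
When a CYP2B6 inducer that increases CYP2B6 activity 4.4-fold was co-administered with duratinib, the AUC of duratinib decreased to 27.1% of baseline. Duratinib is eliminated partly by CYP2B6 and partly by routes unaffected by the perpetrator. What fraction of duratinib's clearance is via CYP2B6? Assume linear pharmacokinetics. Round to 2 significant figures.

0.79

CL'/CL = 1 / 0.271 = 3.69
4.4·fm + (1 − fm) = 3.69
fm = (3.69 − 1) / (4.4 − 1) = 0.79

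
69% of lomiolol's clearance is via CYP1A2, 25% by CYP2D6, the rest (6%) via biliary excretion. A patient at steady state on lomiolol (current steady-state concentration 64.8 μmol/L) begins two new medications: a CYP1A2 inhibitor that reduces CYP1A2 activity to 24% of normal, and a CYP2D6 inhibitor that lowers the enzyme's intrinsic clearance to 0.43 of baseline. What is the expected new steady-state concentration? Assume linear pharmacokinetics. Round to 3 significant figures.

195 μmol/L

The CYP1A2 pathway (69% of clearance) drops to 0.24× activity: 0.69 × 0.24 = 0.1656.
The CYP2D6 pathway (25% of clearance) falls to 0.43× activity: 0.25 × 0.43 = 0.1075.
Non-CYP routes (6%) are unchanged.
CL_new/CL_old = 0.1656 + 0.1075 + 0.06 = 0.3331.
Dividing the baseline by the relative clearance: 64.8 / 0.3331 = 195 μmol/L.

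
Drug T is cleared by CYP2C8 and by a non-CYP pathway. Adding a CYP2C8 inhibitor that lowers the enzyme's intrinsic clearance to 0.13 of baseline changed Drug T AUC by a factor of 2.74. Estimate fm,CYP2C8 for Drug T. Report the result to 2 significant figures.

Write x for the fraction cleared via CYP2C8. The observed AUC change means clearance fell to 1/2.74 = 0.365 of baseline.
Setting x·0.13 + (1 − x) = 0.365 and solving: x = (0.365 − 1)/(0.13 − 1) = 0.73.

0.73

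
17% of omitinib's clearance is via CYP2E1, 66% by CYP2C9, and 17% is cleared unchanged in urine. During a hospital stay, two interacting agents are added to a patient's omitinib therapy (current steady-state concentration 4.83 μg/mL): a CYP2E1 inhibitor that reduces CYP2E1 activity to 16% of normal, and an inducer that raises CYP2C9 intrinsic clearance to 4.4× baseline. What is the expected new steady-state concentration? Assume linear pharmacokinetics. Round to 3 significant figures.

CYP2E1: 0.17 × 0.16 = 0.0272
CYP2C9: 0.66 × 4.4 = 2.904
Other: 0.17 (unchanged)
CL_new/CL_old = 0.0272 + 2.904 + 0.17 = 3.1012.
Steady-state concentration ∝ 1/CL: new value = 4.83 / 3.1012 = 1.56 μg/mL.

1.56 μg/mL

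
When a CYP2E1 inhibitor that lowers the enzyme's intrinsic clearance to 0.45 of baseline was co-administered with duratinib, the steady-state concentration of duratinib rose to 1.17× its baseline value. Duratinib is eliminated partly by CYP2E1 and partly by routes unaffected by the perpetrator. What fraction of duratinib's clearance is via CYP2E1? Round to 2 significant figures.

0.26

Call the CYP2E1 fraction fm. After the interaction, CL_new/CL_old = fm × 0.45 + (1 − fm).
Steady-state concentration ratio = 1 / (new CL fraction), so new CL fraction = 1 / 1.17 = 0.8547.
fm × 0.45 + 1 − fm = 0.8547  ⇒  fm × (0.45 − 1) = −0.1453  ⇒  fm = 0.26.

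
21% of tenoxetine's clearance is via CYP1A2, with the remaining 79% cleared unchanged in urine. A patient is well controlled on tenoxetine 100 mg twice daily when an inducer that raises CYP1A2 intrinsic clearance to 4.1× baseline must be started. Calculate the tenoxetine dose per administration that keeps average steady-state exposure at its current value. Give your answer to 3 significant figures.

The CYP1A2 pathway (21% of clearance) increases to 4.1× activity: 0.21 × 4.1 = 0.861.
The remaining 79% of clearance is unaffected.
Relative clearance = 0.861 + 0.79 = 1.651.
Css,avg = (dose rate)/CL, so holding Css fixed requires dose ∝ CL: 100 × 1.651 = 165 mg.

165 mg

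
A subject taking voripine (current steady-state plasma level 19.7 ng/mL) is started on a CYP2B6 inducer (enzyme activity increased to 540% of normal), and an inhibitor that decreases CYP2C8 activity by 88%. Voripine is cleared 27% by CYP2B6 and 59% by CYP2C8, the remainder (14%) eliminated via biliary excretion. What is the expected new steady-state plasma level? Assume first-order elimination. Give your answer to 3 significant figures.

The CYP2B6 pathway (27% of clearance) is boosted to 5.4× activity: 0.27 × 5.4 = 1.458.
The CYP2C8 pathway (59% of clearance) is reduced to 0.12× activity: 0.59 × 0.12 = 0.0708.
The remaining 14% of clearance is unaffected.
CL_new/CL_old = 1.458 + 0.0708 + 0.14 = 1.6688.
Dividing the baseline by the relative clearance: 19.7 / 1.6688 = 11.8 ng/mL.

11.8 ng/mL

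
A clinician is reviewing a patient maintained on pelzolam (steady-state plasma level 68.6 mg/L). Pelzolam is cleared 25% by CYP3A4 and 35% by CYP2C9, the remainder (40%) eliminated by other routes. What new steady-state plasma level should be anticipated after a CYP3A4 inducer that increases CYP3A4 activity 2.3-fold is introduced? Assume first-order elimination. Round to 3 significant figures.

CYP3A4: 0.25 × 2.3 = 0.575
CYP2C9: 0.35 (unchanged)
Other: 0.4 (unchanged)
Relative clearance = 0.575 + 0.35 + 0.4 = 1.325.
New steady-state plasma level = baseline ÷ relative clearance = 68.6 / 1.325 = 51.8 mg/L.

51.8 mg/L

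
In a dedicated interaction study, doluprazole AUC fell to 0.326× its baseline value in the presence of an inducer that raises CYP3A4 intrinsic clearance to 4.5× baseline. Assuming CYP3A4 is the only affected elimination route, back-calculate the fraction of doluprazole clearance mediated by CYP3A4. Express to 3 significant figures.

0.591

Let fm be the CYP3A4 fraction. New clearance relative to baseline = fm × 4.5 + (1 − fm).
AUC ratio = 1 / (new CL fraction), so new CL fraction = 1 / 0.326 = 3.067.
fm × 4.5 + 1 − fm = 3.067  ⇒  fm × (4.5 − 1) = 2.067  ⇒  fm = 0.591.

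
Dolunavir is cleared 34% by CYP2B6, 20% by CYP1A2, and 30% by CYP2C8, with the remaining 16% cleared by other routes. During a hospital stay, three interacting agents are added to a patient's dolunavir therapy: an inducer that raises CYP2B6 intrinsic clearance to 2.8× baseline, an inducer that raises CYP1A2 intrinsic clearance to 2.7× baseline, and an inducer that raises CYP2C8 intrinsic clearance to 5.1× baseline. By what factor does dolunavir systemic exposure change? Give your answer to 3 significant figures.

CYP2B6: 0.34 × 2.8 = 0.952
CYP1A2: 0.2 × 2.7 = 0.54
CYP2C8: 0.3 × 5.1 = 1.53
Other: 0.16 (unchanged)
Relative clearance = 0.952 + 0.54 + 1.53 + 0.16 = 3.182.
Net systemic exposure ratio = 1 / 3.182 = 0.314.

0.314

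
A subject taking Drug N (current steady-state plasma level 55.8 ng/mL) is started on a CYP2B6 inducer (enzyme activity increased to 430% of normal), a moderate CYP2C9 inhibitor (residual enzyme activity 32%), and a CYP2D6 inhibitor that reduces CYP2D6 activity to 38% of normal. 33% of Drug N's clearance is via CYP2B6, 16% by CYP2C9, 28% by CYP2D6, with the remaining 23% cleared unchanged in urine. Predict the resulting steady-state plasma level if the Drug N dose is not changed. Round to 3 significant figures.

The CYP2B6 pathway (33% of clearance) increases to 4.3× activity: 0.33 × 4.3 = 1.419.
The CYP2C9 pathway (16% of clearance) falls to 0.32× activity: 0.16 × 0.32 = 0.0512.
The CYP2D6 pathway (28% of clearance) falls to 0.38× activity: 0.28 × 0.38 = 0.1064.
Non-CYP routes (23%) are unchanged.
New clearance relative to baseline: 1.419 + 0.0512 + 0.1064 + 0.23 = 1.8066.
New steady-state plasma level = 55.8 / 1.8066 = 30.9 ng/mL (concentration scales inversely with clearance).

30.9 ng/mL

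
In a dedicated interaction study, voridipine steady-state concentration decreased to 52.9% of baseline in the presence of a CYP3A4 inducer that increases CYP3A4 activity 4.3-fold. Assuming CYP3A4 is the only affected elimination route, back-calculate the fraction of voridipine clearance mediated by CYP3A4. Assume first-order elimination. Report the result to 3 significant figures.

CL'/CL = 1 / 0.529 = 1.89
4.3·fm + (1 − fm) = 1.89
fm = (1.89 − 1) / (4.3 − 1) = 0.270

0.270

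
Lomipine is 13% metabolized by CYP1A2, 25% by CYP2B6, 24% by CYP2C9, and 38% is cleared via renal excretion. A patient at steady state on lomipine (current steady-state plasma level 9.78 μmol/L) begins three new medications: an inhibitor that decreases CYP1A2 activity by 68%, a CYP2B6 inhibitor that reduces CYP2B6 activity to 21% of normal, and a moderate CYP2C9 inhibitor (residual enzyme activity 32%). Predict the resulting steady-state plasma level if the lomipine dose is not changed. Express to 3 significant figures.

The CYP1A2 pathway (13% of clearance) is reduced to 0.32× activity: 0.13 × 0.32 = 0.0416.
The CYP2B6 pathway (25% of clearance) is reduced to 0.21× activity: 0.25 × 0.21 = 0.0525.
The CYP2C9 pathway (24% of clearance) is reduced to 0.32× activity: 0.24 × 0.32 = 0.0768.
Non-CYP routes (38%) are unchanged.
CL_new/CL_old = 0.0416 + 0.0525 + 0.0768 + 0.38 = 0.5509.
Dividing the baseline by the relative clearance: 9.78 / 0.5509 = 17.8 μmol/L.

17.8 μmol/L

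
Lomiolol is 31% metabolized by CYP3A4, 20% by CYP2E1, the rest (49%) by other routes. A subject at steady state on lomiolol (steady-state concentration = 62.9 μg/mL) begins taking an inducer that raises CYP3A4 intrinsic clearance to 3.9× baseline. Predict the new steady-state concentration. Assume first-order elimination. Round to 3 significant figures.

33.1 μg/mL

The CYP3A4 pathway (31% of clearance) increases to 3.9× activity: 0.31 × 3.9 = 1.209.
CYP2E1 (20%) and the residual 49% are unaffected.
New clearance relative to baseline: 1.209 + 0.2 + 0.49 = 1.899.
Steady-state concentration ∝ 1/CL, so new value = 62.9 / 1.899 = 33.1 μg/mL.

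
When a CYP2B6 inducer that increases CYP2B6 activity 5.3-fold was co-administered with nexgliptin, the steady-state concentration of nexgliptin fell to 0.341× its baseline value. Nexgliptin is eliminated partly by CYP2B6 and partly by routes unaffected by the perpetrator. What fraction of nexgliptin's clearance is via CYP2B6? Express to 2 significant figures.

Write x for the fraction cleared via CYP2B6. The observed steady-state concentration change means clearance rose to 1/0.341 = 2.933 of baseline.
Setting x·5.3 + (1 − x) = 2.933 and solving: x = (2.933 − 1)/(5.3 − 1) = 0.45.

0.45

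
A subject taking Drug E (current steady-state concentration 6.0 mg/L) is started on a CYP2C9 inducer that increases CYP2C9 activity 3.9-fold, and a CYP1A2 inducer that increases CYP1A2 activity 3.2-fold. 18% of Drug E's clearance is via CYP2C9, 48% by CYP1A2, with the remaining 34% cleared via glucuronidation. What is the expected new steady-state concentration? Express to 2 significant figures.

CYP2C9: 0.18 × 3.9 = 0.702
CYP1A2: 0.48 × 3.2 = 1.536
Other: 0.34 (unchanged)
CL_new/CL_old = 0.702 + 1.536 + 0.34 = 2.578.
Dividing the baseline by the relative clearance: 6.0 / 2.578 = 2.3 mg/L.

2.3 mg/L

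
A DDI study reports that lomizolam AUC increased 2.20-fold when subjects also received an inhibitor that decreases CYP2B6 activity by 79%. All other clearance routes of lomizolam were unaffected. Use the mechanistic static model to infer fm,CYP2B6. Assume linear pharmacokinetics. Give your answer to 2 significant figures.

0.69

Let fm be the CYP2B6 fraction. New clearance relative to baseline = fm × 0.21 + (1 − fm).
AUC ratio = 1 / (new CL fraction), so new CL fraction = 1 / 2.20 = 0.4545.
fm × 0.21 + 1 − fm = 0.4545  ⇒  fm × (0.21 − 1) = −0.5455  ⇒  fm = 0.69.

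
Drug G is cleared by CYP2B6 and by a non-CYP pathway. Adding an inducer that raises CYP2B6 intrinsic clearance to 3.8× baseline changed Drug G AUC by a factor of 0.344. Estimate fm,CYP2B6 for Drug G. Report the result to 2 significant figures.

0.68

Call the CYP2B6 fraction fm. After the interaction, CL_new/CL_old = fm × 3.8 + (1 − fm).
AUC ratio = 1 / (new CL fraction), so new CL fraction = 1 / 0.344 = 2.907.
fm × 3.8 + 1 − fm = 2.907  ⇒  fm × (3.8 − 1) = 1.907  ⇒  fm = 0.68.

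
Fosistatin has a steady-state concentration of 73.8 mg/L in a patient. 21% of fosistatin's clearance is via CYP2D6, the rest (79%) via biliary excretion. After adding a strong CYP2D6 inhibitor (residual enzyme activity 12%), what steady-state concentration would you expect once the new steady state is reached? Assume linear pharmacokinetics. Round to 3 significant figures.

90.5 mg/L

The CYP2D6 pathway (21% of clearance) falls to 0.12× activity: 0.21 × 0.12 = 0.0252.
Non-CYP routes (79%) are unchanged.
CL_new/CL_old = 0.0252 + 0.79 = 0.8152.
Steady-state concentration ∝ 1/CL, so new value = 73.8 / 0.8152 = 90.5 mg/L.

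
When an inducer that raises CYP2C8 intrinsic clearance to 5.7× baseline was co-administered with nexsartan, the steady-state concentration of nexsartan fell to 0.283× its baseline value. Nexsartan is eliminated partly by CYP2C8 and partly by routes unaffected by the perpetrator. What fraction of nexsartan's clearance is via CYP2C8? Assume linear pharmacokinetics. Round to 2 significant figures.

Call the CYP2C8 fraction fm. After the interaction, CL_new/CL_old = fm × 5.7 + (1 − fm).
Steady-state concentration ratio = 1 / (new CL fraction), so new CL fraction = 1 / 0.283 = 3.534.
fm × 5.7 + 1 − fm = 3.534  ⇒  fm × (5.7 − 1) = 2.534  ⇒  fm = 0.54.

0.54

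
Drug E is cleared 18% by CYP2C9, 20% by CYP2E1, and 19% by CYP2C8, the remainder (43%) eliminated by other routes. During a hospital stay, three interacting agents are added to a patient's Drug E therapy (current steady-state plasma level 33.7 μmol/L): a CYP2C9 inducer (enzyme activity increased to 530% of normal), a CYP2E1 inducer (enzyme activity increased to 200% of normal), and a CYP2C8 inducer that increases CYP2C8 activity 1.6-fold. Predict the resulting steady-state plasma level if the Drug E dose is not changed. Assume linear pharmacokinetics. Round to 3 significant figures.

CYP2C9: 0.18 × 5.3 = 0.954
CYP2E1: 0.2 × 2 = 0.4
CYP2C8: 0.19 × 1.6 = 0.304
Other: 0.43 (unchanged)
New clearance relative to baseline: 0.954 + 0.4 + 0.304 + 0.43 = 2.088.
Dividing the baseline by the relative clearance: 33.7 / 2.088 = 16.1 μmol/L.

16.1 μmol/L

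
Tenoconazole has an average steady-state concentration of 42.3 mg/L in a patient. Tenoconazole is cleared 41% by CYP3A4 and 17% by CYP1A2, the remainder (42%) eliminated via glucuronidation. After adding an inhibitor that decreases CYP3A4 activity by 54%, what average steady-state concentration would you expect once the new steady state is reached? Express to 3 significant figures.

54.3 mg/L

The CYP3A4 pathway (41% of clearance) falls to 0.46× activity: 0.41 × 0.46 = 0.1886.
CYP1A2 (17%) and the residual 42% are unaffected.
New clearance relative to baseline: 0.1886 + 0.17 + 0.42 = 0.7786.
Average steady-state concentration ∝ 1/CL, so new value = 42.3 / 0.7786 = 54.3 mg/L.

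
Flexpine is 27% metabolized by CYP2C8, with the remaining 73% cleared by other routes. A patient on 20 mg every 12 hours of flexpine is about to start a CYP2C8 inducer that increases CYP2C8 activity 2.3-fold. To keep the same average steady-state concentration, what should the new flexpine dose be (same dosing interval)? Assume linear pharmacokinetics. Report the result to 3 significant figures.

27.0 mg

CYP2C8: 0.27 × 2.3 = 0.621
Other: 0.73 (unchanged)
New clearance relative to baseline: 0.621 + 0.73 = 1.351.
Exposure is unchanged when dose changes in proportion to clearance. New dose = 20 mg × 1.351 = 27.0 mg.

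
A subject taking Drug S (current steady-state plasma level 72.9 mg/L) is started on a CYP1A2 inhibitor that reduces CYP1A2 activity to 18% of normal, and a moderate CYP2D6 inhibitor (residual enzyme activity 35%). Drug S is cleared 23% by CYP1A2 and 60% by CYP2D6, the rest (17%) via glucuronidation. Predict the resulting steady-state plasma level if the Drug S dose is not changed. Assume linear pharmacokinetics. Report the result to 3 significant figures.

173 mg/L

The CYP1A2 pathway (23% of clearance) drops to 0.18× activity: 0.23 × 0.18 = 0.0414.
The CYP2D6 pathway (60% of clearance) drops to 0.35× activity: 0.6 × 0.35 = 0.21.
The remaining 17% of clearance is unaffected.
New clearance relative to baseline: 0.0414 + 0.21 + 0.17 = 0.4214.
Steady-state plasma level ∝ 1/CL: new value = 72.9 / 0.4214 = 173 mg/L.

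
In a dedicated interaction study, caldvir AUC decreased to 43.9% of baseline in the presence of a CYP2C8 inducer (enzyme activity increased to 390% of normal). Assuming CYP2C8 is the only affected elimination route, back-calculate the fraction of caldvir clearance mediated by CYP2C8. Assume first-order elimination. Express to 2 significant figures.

0.44

Call the CYP2C8 fraction fm. After the interaction, CL_new/CL_old = fm × 3.9 + (1 − fm).
AUC ratio = 1 / (new CL fraction), so new CL fraction = 1 / 0.439 = 2.278.
fm × 3.9 + 1 − fm = 2.278  ⇒  fm × (3.9 − 1) = 1.278  ⇒  fm = 0.44.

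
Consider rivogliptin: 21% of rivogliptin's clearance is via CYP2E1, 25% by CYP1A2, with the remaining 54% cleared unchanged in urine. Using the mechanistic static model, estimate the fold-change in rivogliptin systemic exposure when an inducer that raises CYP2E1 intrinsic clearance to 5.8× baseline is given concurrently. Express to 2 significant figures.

0.50

The CYP2E1 pathway (21% of clearance) is boosted to 5.8× activity: 0.21 × 5.8 = 1.218.
CYP1A2 (25%) and the residual 54% are unaffected.
CL_new/CL_old = 1.218 + 0.25 + 0.54 = 2.008.
Systemic exposure is inversely proportional to clearance, so the fold-change is 1 / 2.008 = 0.50.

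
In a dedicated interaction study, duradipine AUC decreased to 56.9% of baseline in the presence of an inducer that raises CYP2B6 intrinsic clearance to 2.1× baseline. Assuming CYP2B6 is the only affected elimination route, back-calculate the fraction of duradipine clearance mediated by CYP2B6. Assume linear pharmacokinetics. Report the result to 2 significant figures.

0.69

Let x = fm,CYP2B6. Because AUC ∝ 1/CL, relative clearance rose to 1/0.569 = 1.757.
Setting x·2.1 + (1 − x) = 1.757 and solving: x = (1.757 − 1)/(2.1 − 1) = 0.69.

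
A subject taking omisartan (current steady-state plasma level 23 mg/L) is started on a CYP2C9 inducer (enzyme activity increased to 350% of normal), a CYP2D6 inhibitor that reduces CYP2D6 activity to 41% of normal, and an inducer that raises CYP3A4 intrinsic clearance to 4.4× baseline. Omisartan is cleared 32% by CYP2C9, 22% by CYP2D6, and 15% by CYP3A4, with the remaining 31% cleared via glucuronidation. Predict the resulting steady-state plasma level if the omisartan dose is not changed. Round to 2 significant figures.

11 mg/L

The CYP2C9 pathway (32% of clearance) rises to 3.5× activity: 0.32 × 3.5 = 1.12.
The CYP2D6 pathway (22% of clearance) is reduced to 0.41× activity: 0.22 × 0.41 = 0.0902.
The CYP3A4 pathway (15% of clearance) is boosted to 4.4× activity: 0.15 × 4.4 = 0.66.
The remaining 31% of clearance is unaffected.
New clearance relative to baseline: 1.12 + 0.0902 + 0.66 + 0.31 = 2.1802.
Dividing the baseline by the relative clearance: 23 / 2.1802 = 11 mg/L.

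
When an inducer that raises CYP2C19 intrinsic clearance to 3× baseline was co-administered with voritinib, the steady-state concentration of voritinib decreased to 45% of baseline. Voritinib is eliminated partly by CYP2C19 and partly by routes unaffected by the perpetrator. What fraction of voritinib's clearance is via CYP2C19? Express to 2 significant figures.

Call the CYP2C19 fraction fm. After the interaction, CL_new/CL_old = fm × 3 + (1 − fm).
Steady-state concentration ratio = 1 / (new CL fraction), so new CL fraction = 1 / 0.450 = 2.222.
fm × 3 + 1 − fm = 2.222  ⇒  fm × (3 − 1) = 1.222  ⇒  fm = 0.61.

0.61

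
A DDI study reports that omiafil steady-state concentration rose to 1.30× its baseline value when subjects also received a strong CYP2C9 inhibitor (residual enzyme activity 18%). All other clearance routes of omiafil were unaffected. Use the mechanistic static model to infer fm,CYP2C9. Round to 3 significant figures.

Call the CYP2C9 fraction fm. After the interaction, CL_new/CL_old = fm × 0.18 + (1 − fm).
Steady-state concentration ratio = 1 / (new CL fraction), so new CL fraction = 1 / 1.30 = 0.7692.
fm × 0.18 + 1 − fm = 0.7692  ⇒  fm × (0.18 − 1) = −0.2308  ⇒  fm = 0.281.

0.281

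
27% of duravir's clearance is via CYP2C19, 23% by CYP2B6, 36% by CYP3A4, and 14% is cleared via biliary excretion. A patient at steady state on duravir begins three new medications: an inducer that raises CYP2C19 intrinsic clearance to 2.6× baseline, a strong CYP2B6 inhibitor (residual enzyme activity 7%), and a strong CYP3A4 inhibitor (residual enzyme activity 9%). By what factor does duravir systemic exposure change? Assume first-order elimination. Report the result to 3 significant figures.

1.12

CYP2C19: 0.27 × 2.6 = 0.702
CYP2B6: 0.23 × 0.07 = 0.0161
CYP3A4: 0.36 × 0.09 = 0.0324
Other: 0.14 (unchanged)
CL_new/CL_old = 0.702 + 0.0161 + 0.0324 + 0.14 = 0.8905.
Systemic exposure ∝ 1/CL: fold-change = 1 / 0.8905 = 1.12.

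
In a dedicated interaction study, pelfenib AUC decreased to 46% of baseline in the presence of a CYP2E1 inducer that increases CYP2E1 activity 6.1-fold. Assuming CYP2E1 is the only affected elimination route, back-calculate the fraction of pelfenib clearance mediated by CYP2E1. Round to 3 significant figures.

Let fm be the CYP2E1 fraction. New clearance relative to baseline = fm × 6.1 + (1 − fm).
AUC ratio = 1 / (new CL fraction), so new CL fraction = 1 / 0.460 = 2.174.
fm × 6.1 + 1 − fm = 2.174  ⇒  fm × (6.1 − 1) = 1.174  ⇒  fm = 0.230.

0.230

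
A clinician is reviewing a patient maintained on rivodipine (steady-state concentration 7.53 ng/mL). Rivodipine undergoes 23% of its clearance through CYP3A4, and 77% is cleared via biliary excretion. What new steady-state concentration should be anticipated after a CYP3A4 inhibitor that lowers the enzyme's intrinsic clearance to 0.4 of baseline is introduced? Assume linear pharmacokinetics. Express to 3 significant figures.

The CYP3A4 pathway (23% of clearance) falls to 0.4× activity: 0.23 × 0.4 = 0.092.
The remaining 77% of clearance is unaffected.
New clearance relative to baseline: 0.092 + 0.77 = 0.862.
With dosing unchanged, steady-state concentration scales as 1/CL: 7.53 / 0.862 = 8.74 ng/mL.

8.74 ng/mL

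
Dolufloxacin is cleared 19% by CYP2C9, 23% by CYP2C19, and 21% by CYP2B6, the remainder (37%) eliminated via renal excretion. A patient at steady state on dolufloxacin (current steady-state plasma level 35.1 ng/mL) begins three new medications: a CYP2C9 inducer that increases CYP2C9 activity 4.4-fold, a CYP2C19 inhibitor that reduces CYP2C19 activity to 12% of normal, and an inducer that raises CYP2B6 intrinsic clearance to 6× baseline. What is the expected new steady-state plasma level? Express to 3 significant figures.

14.1 ng/mL

CYP2C9: 0.19 × 4.4 = 0.836
CYP2C19: 0.23 × 0.12 = 0.0276
CYP2B6: 0.21 × 6 = 1.26
Other: 0.37 (unchanged)
New clearance relative to baseline: 0.836 + 0.0276 + 1.26 + 0.37 = 2.4936.
New steady-state plasma level = 35.1 / 2.4936 = 14.1 ng/mL (concentration scales inversely with clearance).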